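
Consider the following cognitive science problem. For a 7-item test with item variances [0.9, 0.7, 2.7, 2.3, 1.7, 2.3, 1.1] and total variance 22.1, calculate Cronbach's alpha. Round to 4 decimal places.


alpha = (k/(k-1)) * (1 - sum(s_i^2)/s_total^2)
sum(item variances) = 11.7
k/(k-1) = 7/6 = 1.166667
1 - 11.7/22.1 = 1 - 0.529412 = 0.470588
alpha = 1.166667 * 0.470588
= 0.5490


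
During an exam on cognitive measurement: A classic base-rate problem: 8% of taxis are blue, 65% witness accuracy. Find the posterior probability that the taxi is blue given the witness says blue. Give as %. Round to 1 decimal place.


P(blue | says blue) = P(says blue | blue)*P(blue) / [P(says blue | blue)*P(blue) + P(says blue | not blue)*P(not blue)]
Numerator = 0.65 * 0.08 = 0.052
False identification = 0.35 * 0.92 = 0.322
P = 0.052 / (0.052 + 0.322)
= 0.052 / 0.374
As percentage = 13.9


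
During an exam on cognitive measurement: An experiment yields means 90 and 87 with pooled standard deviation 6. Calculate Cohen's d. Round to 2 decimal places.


Cohen's d = (M1 - M2) / S_pooled
= (90 - 87) / 6
= 3 / 6
= 0.50


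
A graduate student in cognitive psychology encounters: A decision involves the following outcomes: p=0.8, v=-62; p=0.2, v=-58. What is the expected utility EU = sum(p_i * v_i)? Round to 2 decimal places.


EU = sum(p_i * v_i)
0.8 * -62 = -49.6
0.2 * -58 = -11.6
EU = -49.6 + -11.6
= -61.20


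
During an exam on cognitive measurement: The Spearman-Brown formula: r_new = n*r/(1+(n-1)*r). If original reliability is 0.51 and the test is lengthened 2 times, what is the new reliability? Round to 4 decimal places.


r_new = n*r / (1 + (n-1)*r)
Numerator = 2 * 0.51 = 1.02
Denominator = 1 + 1 * 0.51 = 1.51
r_new = 1.02 / 1.51
= 0.6755


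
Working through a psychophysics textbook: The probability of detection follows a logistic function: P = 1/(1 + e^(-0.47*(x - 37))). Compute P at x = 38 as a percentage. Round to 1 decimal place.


P(x) = 1/(1 + e^(-0.47*(38 - 37)))
Exponent = -0.47 * 1 = -0.47
e^(-0.47) = 0.625002
P = 1/(1 + 0.625002) = 0.615384
Percentage = 61.5


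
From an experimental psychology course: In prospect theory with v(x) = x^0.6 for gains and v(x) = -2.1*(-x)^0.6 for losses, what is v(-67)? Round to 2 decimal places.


Since x = -67 < 0, use v(x) = -lambda*(-x)^alpha
(-x) = 67
67^0.6 = 12.4636
v(-67) = -2.1 * 12.4636
= -26.17


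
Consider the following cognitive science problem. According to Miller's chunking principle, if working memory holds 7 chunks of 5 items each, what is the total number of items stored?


Total items = chunks * items_per_chunk
= 7 * 5
= 35


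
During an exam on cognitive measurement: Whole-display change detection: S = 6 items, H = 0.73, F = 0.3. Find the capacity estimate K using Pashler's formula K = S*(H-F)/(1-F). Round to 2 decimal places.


K = S * (H - F) / (1 - F)
H - F = 0.43
1 - F = 0.7
K = 6 * 0.43 / 0.7
= 3.69


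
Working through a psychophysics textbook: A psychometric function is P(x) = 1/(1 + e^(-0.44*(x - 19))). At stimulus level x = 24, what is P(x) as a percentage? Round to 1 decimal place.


P(x) = 1/(1 + e^(-0.44*(24 - 19)))
Exponent = -0.44 * 5 = -2.2
e^(-2.2) = 0.110803
P = 1/(1 + 0.110803) = 0.90025
Percentage = 90.0


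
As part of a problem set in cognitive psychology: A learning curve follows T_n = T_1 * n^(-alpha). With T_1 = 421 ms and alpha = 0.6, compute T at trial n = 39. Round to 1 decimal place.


T_n = 421 * 39^(-0.6)
39^(-0.6) = 0.11101
T_n = 421 * 0.11101
= 46.7 ms


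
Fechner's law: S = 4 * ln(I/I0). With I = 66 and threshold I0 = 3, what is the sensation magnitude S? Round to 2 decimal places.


S = 4 * ln(66/3)
I/I0 = 22.0
ln(22.0) = 3.091
S = 4 * 3.091
= 12.36


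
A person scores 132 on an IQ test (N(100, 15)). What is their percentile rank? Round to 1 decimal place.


z = (IQ - mean) / SD
z = (132 - 100) / 15 = 2.1333
Percentile = Phi(2.1333) * 100
Phi(2.1333) = 0.98355
= 98.4


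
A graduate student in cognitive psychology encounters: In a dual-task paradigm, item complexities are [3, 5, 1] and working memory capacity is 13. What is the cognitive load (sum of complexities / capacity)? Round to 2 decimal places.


Total complexity = 3 + 5 + 1 = 9
Load = total / capacity = 9 / 13
= 0.69


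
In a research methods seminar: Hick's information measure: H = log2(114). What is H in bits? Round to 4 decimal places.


H = log2(n)
H = log2(114)
= 6.8329


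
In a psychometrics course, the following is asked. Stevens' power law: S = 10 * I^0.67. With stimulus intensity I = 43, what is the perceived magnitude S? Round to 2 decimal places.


S = 10 * 43^0.67
43^0.67 = 12.4286
S = 10 * 12.4286
= 124.29


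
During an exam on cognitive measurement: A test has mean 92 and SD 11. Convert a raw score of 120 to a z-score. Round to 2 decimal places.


z = (X - mu) / sigma
= (120 - 92) / 11
= 28 / 11
= 2.55


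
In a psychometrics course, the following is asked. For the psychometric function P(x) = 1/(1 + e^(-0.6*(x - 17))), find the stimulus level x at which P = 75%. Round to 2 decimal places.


At P = 0.75: 0.75 = 1/(1 + e^(-k*(x-x0)))
Solving: e^(-k*(x-x0)) = 1/3
x = x0 + ln(3)/k
ln(3) = 1.0986
x = 17 + 1.0986/0.6
= 17 + 1.831
= 18.83


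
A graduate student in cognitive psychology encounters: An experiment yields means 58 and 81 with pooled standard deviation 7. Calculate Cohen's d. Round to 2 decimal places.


Cohen's d = (M1 - M2) / S_pooled
= (58 - 81) / 7
= -23 / 7
= -3.29


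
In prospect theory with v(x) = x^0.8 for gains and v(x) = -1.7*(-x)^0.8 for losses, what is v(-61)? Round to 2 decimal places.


Since x = -61 < 0, use v(x) = -lambda*(-x)^alpha
(-x) = 61
61^0.8 = 26.808
v(-61) = -1.7 * 26.808
= -45.57


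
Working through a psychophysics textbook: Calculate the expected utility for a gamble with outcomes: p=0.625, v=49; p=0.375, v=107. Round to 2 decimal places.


EU = sum(p_i * v_i)
0.625 * 49 = 30.625
0.375 * 107 = 40.125
EU = 30.625 + 40.125
= 70.75


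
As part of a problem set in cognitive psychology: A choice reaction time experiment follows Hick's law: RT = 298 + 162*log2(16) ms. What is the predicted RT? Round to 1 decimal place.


RT = 298 + 162 * log2(16)
log2(16) = 4.0
RT = 298 + 162 * 4.0
= 298 + 648.0
= 946.0 ms


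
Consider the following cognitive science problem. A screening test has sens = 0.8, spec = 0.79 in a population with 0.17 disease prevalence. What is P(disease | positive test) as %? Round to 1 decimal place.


PPV = (sens * prev) / (sens * prev + (1-spec) * (1-prev))
Numerator = 0.8 * 0.17 = 0.136
P(positive and no disease) = (1 - spec) * (1 - prev) = (1 - 0.79) * (1 - 0.17) = 0.1743
Denominator = 0.136 + 0.1743 = 0.3103
PPV = 0.136 / 0.3103 = 0.438286
As percentage = 43.8


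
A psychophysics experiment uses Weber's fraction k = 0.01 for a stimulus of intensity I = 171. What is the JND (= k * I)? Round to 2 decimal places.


JND = k * I
JND = 0.01 * 171
= 1.71


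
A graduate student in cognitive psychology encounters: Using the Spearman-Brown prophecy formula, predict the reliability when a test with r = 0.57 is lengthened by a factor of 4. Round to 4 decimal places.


r_new = n*r / (1 + (n-1)*r)
Numerator = 4 * 0.57 = 2.28
Denominator = 1 + 3 * 0.57 = 2.71
r_new = 2.28 / 2.71
= 0.8413


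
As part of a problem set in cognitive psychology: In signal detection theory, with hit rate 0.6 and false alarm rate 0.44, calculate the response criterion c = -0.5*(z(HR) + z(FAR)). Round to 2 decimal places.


c = -0.5 * (z(HR) + z(FAR))
z(0.6) = 0.2533
z(0.44) = -0.151
c = -0.5 * (0.2533 + -0.151)
= -0.5 * 0.1023
= -0.05


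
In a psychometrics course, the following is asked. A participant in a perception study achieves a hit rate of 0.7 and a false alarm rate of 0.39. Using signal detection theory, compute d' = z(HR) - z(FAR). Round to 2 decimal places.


d' = z(HR) - z(FAR)
z(0.7) = 0.5244
z(0.39) = -0.2793
d' = 0.5244 - -0.2793
= 0.80


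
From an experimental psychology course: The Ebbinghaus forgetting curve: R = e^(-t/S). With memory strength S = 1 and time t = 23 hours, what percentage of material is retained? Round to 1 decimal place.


R = e^(-t/S)
-t/S = -23/1 = -23.0
R = e^(-23.0) = 0.0
Percentage = 0.0 * 100
= 0.0


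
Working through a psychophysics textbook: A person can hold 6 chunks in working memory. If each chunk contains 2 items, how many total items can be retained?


Total items = chunks * items_per_chunk
= 6 * 2
= 12


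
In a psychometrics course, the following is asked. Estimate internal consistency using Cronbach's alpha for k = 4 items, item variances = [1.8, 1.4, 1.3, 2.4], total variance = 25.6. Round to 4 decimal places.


alpha = (k/(k-1)) * (1 - sum(s_i^2)/s_total^2)
sum(item variances) = 6.9
k/(k-1) = 4/3 = 1.333333
1 - 6.9/25.6 = 1 - 0.269531 = 0.730469
alpha = 1.333333 * 0.730469
= 0.9740


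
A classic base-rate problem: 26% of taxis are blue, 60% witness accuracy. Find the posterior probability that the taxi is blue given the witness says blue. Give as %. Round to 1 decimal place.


P(blue | says blue) = P(says blue | blue)*P(blue) / [P(says blue | blue)*P(blue) + P(says blue | not blue)*P(not blue)]
Numerator = 0.6 * 0.26 = 0.156
False identification = 0.4 * 0.74 = 0.296
P = 0.156 / (0.156 + 0.296)
= 0.156 / 0.452
As percentage = 34.5


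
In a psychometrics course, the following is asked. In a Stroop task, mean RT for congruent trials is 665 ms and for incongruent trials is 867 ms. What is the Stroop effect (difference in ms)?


Stroop effect = RT(incongruent) - RT(congruent)
= 867 - 665
= 202 ms


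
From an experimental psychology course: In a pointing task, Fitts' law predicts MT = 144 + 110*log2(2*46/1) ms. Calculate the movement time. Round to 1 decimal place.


MT = 144 + 110 * log2(2*46/1)
2D/W = 92.0
log2(92.0) = 6.5236
MT = 144 + 110 * 6.5236
= 861.6 ms


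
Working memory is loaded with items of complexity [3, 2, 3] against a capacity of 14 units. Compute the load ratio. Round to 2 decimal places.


Total complexity = 3 + 2 + 3 = 8
Load = total / capacity = 8 / 14
= 0.57


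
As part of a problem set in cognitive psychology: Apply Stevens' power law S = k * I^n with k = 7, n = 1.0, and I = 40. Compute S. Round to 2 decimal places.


S = 7 * 40^1.0
40^1.0 = 40.0
S = 7 * 40.0
= 280.00


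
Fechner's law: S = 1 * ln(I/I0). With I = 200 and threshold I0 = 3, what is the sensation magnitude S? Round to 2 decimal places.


S = 1 * ln(200/3)
I/I0 = 66.666667
ln(66.666667) = 4.1997
S = 1 * 4.1997
= 4.20


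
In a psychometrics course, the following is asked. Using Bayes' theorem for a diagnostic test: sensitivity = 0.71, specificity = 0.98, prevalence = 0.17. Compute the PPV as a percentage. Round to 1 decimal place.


PPV = (sens * prev) / (sens * prev + (1-spec) * (1-prev))
Numerator = 0.71 * 0.17 = 0.1207
P(positive and no disease) = (1 - spec) * (1 - prev) = (1 - 0.98) * (1 - 0.17) = 0.0166
Denominator = 0.1207 + 0.0166 = 0.1373
PPV = 0.1207 / 0.1373 = 0.879097
As percentage = 87.9


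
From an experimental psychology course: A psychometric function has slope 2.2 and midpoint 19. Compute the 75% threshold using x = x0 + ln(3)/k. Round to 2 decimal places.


At P = 0.75: 0.75 = 1/(1 + e^(-k*(x-x0)))
Solving: e^(-k*(x-x0)) = 1/3
x = x0 + ln(3)/k
ln(3) = 1.0986
x = 19 + 1.0986/2.2
= 19 + 0.4994
= 19.50


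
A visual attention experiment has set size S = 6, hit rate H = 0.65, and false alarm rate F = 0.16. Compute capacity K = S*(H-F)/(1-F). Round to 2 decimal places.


K = S * (H - F) / (1 - F)
H - F = 0.49
1 - F = 0.84
K = 6 * 0.49 / 0.84
= 3.50


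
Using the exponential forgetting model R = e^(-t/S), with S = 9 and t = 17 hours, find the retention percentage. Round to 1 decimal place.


R = e^(-t/S)
-t/S = -17/9 = -1.888889
R = e^(-1.888889) = 0.15124
Percentage = 0.15124 * 100
= 15.1


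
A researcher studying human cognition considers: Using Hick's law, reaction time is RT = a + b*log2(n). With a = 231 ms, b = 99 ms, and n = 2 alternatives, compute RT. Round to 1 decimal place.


RT = 231 + 99 * log2(2)
log2(2) = 1.0
RT = 231 + 99 * 1.0
= 231 + 99.0
= 330.0 ms


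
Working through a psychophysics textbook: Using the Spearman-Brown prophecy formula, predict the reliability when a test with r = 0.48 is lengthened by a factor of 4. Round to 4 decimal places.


r_new = n*r / (1 + (n-1)*r)
Numerator = 4 * 0.48 = 1.92
Denominator = 1 + 3 * 0.48 = 2.44
r_new = 1.92 / 2.44
= 0.7869


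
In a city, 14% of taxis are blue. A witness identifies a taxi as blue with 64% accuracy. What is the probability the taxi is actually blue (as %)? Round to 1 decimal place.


P(blue | says blue) = P(says blue | blue)*P(blue) / [P(says blue | blue)*P(blue) + P(says blue | not blue)*P(not blue)]
Numerator = 0.64 * 0.14 = 0.0896
False identification = 0.36 * 0.86 = 0.3096
P = 0.0896 / (0.0896 + 0.3096)
= 0.0896 / 0.3992
As percentage = 22.4


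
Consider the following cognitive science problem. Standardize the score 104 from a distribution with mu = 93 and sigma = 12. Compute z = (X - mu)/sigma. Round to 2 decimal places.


z = (X - mu) / sigma
= (104 - 93) / 12
= 11 / 12
= 0.92


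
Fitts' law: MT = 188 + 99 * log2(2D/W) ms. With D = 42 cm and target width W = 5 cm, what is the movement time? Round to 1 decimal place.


MT = 188 + 99 * log2(2*42/5)
2D/W = 16.8
log2(16.8) = 4.0704
MT = 188 + 99 * 4.0704
= 591.0 ms


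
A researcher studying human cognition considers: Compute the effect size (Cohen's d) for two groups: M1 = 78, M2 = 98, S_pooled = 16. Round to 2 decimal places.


Cohen's d = (M1 - M2) / S_pooled
= (78 - 98) / 16
= -20 / 16
= -1.25


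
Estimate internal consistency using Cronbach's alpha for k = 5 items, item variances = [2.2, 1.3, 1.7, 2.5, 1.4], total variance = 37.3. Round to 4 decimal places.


alpha = (k/(k-1)) * (1 - sum(s_i^2)/s_total^2)
sum(item variances) = 9.1
k/(k-1) = 5/4 = 1.25
1 - 9.1/37.3 = 1 - 0.243968 = 0.756032
alpha = 1.25 * 0.756032
= 0.9450


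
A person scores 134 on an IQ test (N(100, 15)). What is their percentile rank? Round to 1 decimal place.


z = (IQ - mean) / SD
z = (134 - 100) / 15 = 2.2667
Percentile = Phi(2.2667) * 100
Phi(2.2667) = 0.988296
= 98.8


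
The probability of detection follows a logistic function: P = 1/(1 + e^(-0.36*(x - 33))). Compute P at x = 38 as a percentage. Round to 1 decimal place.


P(x) = 1/(1 + e^(-0.36*(38 - 33)))
Exponent = -0.36 * 5 = -1.8
e^(-1.8) = 0.165299
P = 1/(1 + 0.165299) = 0.858149
Percentage = 85.8


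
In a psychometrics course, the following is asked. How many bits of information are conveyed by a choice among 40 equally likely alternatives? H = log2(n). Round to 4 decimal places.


H = log2(n)
H = log2(40)
= 5.3219


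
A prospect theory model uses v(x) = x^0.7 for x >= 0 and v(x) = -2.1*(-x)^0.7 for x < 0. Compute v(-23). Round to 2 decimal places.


Since x = -23 < 0, use v(x) = -lambda*(-x)^alpha
(-x) = 23
23^0.7 = 8.9786
v(-23) = -2.1 * 8.9786
= -18.86


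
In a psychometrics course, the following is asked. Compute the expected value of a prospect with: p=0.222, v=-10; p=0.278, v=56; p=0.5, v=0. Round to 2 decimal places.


EU = sum(p_i * v_i)
0.222 * -10 = -2.22
0.278 * 56 = 15.568
0.5 * 0 = 0.0
EU = -2.22 + 15.568 + 0.0
= 13.35


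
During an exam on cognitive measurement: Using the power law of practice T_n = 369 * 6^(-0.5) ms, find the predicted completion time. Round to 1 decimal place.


T_n = 369 * 6^(-0.5)
6^(-0.5) = 0.408248
T_n = 369 * 0.408248
= 150.6 ms


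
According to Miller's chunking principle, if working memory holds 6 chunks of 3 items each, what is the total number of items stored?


Total items = chunks * items_per_chunk
= 6 * 3
= 18


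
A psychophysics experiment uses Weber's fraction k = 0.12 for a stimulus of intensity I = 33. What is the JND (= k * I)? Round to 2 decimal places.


JND = k * I
JND = 0.12 * 33
= 3.96


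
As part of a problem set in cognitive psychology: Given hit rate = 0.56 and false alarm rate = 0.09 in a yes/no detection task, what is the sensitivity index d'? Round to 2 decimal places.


d' = z(HR) - z(FAR)
z(0.56) = 0.151
z(0.09) = -1.3408
d' = 0.151 - -1.3408
= 1.49


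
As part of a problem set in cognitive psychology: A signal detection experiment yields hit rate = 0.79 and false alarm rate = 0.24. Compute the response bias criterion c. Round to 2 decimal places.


c = -0.5 * (z(HR) + z(FAR))
z(0.79) = 0.8064
z(0.24) = -0.7063
c = -0.5 * (0.8064 + -0.7063)
= -0.5 * 0.1001
= -0.05


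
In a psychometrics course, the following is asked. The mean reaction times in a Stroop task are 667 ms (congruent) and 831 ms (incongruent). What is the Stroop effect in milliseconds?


Stroop effect = RT(incongruent) - RT(congruent)
= 831 - 667
= 164 ms


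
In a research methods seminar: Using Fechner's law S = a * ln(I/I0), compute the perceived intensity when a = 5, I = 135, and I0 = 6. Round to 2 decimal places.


S = 5 * ln(135/6)
I/I0 = 22.5
ln(22.5) = 3.1135
S = 5 * 3.1135
= 15.57


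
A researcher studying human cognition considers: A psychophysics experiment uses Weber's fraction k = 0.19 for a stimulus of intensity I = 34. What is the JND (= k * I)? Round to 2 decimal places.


JND = k * I
JND = 0.19 * 34
= 6.46


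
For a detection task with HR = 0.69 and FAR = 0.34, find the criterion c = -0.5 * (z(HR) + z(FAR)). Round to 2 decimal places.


c = -0.5 * (z(HR) + z(FAR))
z(0.69) = 0.4959
z(0.34) = -0.4125
c = -0.5 * (0.4959 + -0.4125)
= -0.5 * 0.0834
= -0.04


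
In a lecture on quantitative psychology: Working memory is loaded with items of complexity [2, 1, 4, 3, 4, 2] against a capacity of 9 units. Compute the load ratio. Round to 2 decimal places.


Total complexity = 2 + 1 + 4 + 3 + 4 + 2 = 16
Load = total / capacity = 16 / 9
= 1.78


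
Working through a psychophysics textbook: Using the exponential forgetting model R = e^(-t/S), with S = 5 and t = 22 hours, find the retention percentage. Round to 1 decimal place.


R = e^(-t/S)
-t/S = -22/5 = -4.4
R = e^(-4.4) = 0.012277
Percentage = 0.012277 * 100
= 1.2


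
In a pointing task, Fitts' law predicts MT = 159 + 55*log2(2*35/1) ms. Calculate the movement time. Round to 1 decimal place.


MT = 159 + 55 * log2(2*35/1)
2D/W = 70.0
log2(70.0) = 6.1293
MT = 159 + 55 * 6.1293
= 496.1 ms


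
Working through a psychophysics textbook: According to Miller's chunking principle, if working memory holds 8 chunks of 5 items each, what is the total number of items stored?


Total items = chunks * items_per_chunk
= 8 * 5
= 40


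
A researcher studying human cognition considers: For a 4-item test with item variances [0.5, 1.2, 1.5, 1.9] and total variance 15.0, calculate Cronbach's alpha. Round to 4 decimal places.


alpha = (k/(k-1)) * (1 - sum(s_i^2)/s_total^2)
sum(item variances) = 5.1
k/(k-1) = 4/3 = 1.333333
1 - 5.1/15.0 = 1 - 0.34 = 0.66
alpha = 1.333333 * 0.66
= 0.8800


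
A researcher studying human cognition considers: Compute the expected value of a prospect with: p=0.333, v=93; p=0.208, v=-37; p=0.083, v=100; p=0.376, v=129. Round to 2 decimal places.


EU = sum(p_i * v_i)
0.333 * 93 = 30.969
0.208 * -37 = -7.696
0.083 * 100 = 8.3
0.376 * 129 = 48.504
EU = 30.969 + -7.696 + 8.3 + 48.504
= 80.08


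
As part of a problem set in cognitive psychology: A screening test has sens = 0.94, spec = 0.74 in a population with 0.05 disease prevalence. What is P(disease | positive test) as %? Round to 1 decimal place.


PPV = (sens * prev) / (sens * prev + (1-spec) * (1-prev))
Numerator = 0.94 * 0.05 = 0.047
P(positive and no disease) = (1 - spec) * (1 - prev) = (1 - 0.74) * (1 - 0.05) = 0.247
Denominator = 0.047 + 0.247 = 0.294
PPV = 0.047 / 0.294 = 0.159864
As percentage = 16.0


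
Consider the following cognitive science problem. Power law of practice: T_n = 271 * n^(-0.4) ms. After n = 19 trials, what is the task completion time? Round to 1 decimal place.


T_n = 271 * 19^(-0.4)
19^(-0.4) = 0.307963
T_n = 271 * 0.307963
= 83.5 ms


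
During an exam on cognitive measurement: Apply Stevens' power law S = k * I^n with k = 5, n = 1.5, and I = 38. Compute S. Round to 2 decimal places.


S = 5 * 38^1.5
38^1.5 = 234.2477
S = 5 * 234.2477
= 1171.24


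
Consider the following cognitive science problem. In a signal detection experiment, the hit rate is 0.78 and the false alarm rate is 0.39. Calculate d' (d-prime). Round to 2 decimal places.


d' = z(HR) - z(FAR)
z(0.78) = 0.7722
z(0.39) = -0.2793
d' = 0.7722 - -0.2793
= 1.05


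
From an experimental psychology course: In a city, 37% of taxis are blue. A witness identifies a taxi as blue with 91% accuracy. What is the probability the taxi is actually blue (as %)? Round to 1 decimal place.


P(blue | says blue) = P(says blue | blue)*P(blue) / [P(says blue | blue)*P(blue) + P(says blue | not blue)*P(not blue)]
Numerator = 0.91 * 0.37 = 0.3367
False identification = 0.09 * 0.63 = 0.0567
P = 0.3367 / (0.3367 + 0.0567)
= 0.3367 / 0.3934
As percentage = 85.6


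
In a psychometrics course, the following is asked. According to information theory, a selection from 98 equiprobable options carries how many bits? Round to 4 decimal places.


H = log2(n)
H = log2(98)
= 6.6147


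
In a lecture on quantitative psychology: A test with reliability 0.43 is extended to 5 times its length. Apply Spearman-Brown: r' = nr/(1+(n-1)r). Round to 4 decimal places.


r_new = n*r / (1 + (n-1)*r)
Numerator = 5 * 0.43 = 2.15
Denominator = 1 + 4 * 0.43 = 2.72
r_new = 2.15 / 2.72
= 0.7904


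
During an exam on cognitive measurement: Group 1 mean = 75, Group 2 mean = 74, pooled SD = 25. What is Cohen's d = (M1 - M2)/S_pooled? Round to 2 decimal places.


Cohen's d = (M1 - M2) / S_pooled
= (75 - 74) / 25
= 1 / 25
= 0.04


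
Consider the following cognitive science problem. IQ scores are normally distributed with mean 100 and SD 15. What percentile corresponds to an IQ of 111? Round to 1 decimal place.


z = (IQ - mean) / SD
z = (111 - 100) / 15 = 0.7333
Percentile = Phi(0.7333) * 100
Phi(0.7333) = 0.768312
= 76.8


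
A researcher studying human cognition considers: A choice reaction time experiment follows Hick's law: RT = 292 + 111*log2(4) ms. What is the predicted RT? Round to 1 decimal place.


RT = 292 + 111 * log2(4)
log2(4) = 2.0
RT = 292 + 111 * 2.0
= 292 + 222.0
= 514.0 ms


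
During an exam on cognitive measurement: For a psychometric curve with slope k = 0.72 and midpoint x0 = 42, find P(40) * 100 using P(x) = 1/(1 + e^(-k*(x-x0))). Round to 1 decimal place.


P(x) = 1/(1 + e^(-0.72*(40 - 42)))
Exponent = -0.72 * -2 = 1.44
e^(1.44) = 4.220696
P = 1/(1 + 4.220696) = 0.191545
Percentage = 19.2


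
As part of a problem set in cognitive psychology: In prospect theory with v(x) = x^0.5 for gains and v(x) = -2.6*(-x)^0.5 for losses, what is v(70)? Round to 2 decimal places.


Since x = 70 >= 0, use v(x) = x^0.5
70^0.5 = 8.3666
v(70) = 8.37


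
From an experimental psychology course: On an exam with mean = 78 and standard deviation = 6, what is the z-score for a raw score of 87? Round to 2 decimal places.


z = (X - mu) / sigma
= (87 - 78) / 6
= 9 / 6
= 1.50


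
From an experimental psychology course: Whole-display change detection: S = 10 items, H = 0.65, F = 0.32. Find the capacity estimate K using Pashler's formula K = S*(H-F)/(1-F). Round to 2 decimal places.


K = S * (H - F) / (1 - F)
H - F = 0.33
1 - F = 0.68
K = 10 * 0.33 / 0.68
= 4.85


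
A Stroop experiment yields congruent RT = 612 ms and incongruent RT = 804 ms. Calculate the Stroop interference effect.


Stroop effect = RT(incongruent) - RT(congruent)
= 804 - 612
= 192 ms


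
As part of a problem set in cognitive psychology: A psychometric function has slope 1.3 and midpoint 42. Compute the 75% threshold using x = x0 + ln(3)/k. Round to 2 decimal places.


At P = 0.75: 0.75 = 1/(1 + e^(-k*(x-x0)))
Solving: e^(-k*(x-x0)) = 1/3
x = x0 + ln(3)/k
ln(3) = 1.0986
x = 42 + 1.0986/1.3
= 42 + 0.8451
= 42.85


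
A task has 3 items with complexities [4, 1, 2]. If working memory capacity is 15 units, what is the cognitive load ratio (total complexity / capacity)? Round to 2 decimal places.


Total complexity = 4 + 1 + 2 = 7
Load = total / capacity = 7 / 15
= 0.47


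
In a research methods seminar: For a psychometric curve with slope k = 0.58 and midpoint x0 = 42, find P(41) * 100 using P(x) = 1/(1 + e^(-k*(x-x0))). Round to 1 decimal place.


P(x) = 1/(1 + e^(-0.58*(41 - 42)))
Exponent = -0.58 * -1 = 0.58
e^(0.58) = 1.786038
P = 1/(1 + 1.786038) = 0.358933
Percentage = 35.9


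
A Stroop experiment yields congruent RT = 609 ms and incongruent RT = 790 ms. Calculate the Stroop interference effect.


Stroop effect = RT(incongruent) - RT(congruent)
= 790 - 609
= 181 ms


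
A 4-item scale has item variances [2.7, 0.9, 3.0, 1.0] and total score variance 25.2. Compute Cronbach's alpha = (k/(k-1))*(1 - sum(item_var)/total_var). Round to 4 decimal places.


alpha = (k/(k-1)) * (1 - sum(s_i^2)/s_total^2)
sum(item variances) = 7.6
k/(k-1) = 4/3 = 1.333333
1 - 7.6/25.2 = 1 - 0.301587 = 0.698413
alpha = 1.333333 * 0.698413
= 0.9312


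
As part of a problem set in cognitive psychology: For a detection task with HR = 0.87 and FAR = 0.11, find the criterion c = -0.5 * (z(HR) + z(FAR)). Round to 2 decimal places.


c = -0.5 * (z(HR) + z(FAR))
z(0.87) = 1.1264
z(0.11) = -1.2265
c = -0.5 * (1.1264 + -1.2265)
= -0.5 * -0.1001
= 0.05


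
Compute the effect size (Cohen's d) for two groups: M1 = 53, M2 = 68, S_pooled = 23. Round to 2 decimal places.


Cohen's d = (M1 - M2) / S_pooled
= (53 - 68) / 23
= -15 / 23
= -0.65


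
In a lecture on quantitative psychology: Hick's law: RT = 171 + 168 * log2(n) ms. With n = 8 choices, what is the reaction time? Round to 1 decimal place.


RT = 171 + 168 * log2(8)
log2(8) = 3.0
RT = 171 + 168 * 3.0
= 171 + 504.0
= 675.0 ms


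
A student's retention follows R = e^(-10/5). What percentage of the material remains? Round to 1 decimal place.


R = e^(-t/S)
-t/S = -10/5 = -2.0
R = e^(-2.0) = 0.135335
Percentage = 0.135335 * 100
= 13.5


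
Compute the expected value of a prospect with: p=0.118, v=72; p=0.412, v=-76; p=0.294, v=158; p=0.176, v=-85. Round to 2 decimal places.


EU = sum(p_i * v_i)
0.118 * 72 = 8.496
0.412 * -76 = -31.312
0.294 * 158 = 46.452
0.176 * -85 = -14.96
EU = 8.496 + -31.312 + 46.452 + -14.96
= 8.68


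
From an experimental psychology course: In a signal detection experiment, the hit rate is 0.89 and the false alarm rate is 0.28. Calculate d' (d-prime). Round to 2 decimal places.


d' = z(HR) - z(FAR)
z(0.89) = 1.2265
z(0.28) = -0.5828
d' = 1.2265 - -0.5828
= 1.81


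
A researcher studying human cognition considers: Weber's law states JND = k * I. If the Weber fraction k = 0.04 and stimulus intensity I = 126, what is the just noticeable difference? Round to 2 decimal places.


JND = k * I
JND = 0.04 * 126
= 5.04


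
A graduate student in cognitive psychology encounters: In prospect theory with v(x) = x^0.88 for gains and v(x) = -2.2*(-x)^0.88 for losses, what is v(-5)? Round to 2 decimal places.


Since x = -5 < 0, use v(x) = -lambda*(-x)^alpha
(-x) = 5
5^0.88 = 4.1219
v(-5) = -2.2 * 4.1219
= -9.07


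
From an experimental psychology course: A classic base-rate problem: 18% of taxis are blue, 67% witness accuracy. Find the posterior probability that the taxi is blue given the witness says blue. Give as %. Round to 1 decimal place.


P(blue | says blue) = P(says blue | blue)*P(blue) / [P(says blue | blue)*P(blue) + P(says blue | not blue)*P(not blue)]
Numerator = 0.67 * 0.18 = 0.1206
False identification = 0.33 * 0.82 = 0.2706
P = 0.1206 / (0.1206 + 0.2706)
= 0.1206 / 0.3912
As percentage = 30.8


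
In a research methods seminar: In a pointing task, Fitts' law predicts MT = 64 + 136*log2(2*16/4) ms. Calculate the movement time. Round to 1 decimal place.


MT = 64 + 136 * log2(2*16/4)
2D/W = 8.0
log2(8.0) = 3.0
MT = 64 + 136 * 3.0
= 472.0 ms


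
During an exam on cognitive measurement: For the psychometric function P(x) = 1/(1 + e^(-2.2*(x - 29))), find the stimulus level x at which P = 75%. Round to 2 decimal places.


At P = 0.75: 0.75 = 1/(1 + e^(-k*(x-x0)))
Solving: e^(-k*(x-x0)) = 1/3
x = x0 + ln(3)/k
ln(3) = 1.0986
x = 29 + 1.0986/2.2
= 29 + 0.4994
= 29.50


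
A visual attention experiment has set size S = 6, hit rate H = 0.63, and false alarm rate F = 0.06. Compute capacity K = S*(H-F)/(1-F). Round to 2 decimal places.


K = S * (H - F) / (1 - F)
H - F = 0.57
1 - F = 0.94
K = 6 * 0.57 / 0.94
= 3.64


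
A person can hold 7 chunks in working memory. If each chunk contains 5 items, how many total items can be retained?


Total items = chunks * items_per_chunk
= 7 * 5
= 35


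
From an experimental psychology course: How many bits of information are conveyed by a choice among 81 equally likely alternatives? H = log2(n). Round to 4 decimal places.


H = log2(n)
H = log2(81)
= 6.3399


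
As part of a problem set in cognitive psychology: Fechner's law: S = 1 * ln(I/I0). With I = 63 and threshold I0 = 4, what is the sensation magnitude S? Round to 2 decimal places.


S = 1 * ln(63/4)
I/I0 = 15.75
ln(15.75) = 2.7568
S = 1 * 2.7568
= 2.76


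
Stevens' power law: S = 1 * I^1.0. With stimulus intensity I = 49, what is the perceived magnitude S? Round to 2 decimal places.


S = 1 * 49^1.0
49^1.0 = 49.0
S = 1 * 49.0
= 49.00


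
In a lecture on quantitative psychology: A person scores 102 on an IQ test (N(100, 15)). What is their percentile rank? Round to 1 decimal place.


z = (IQ - mean) / SD
z = (102 - 100) / 15 = 0.1333
Percentile = Phi(0.1333) * 100
Phi(0.1333) = 0.553022
= 55.3


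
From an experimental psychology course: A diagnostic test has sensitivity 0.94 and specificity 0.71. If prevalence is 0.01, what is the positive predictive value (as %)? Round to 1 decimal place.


PPV = (sens * prev) / (sens * prev + (1-spec) * (1-prev))
Numerator = 0.94 * 0.01 = 0.0094
P(positive and no disease) = (1 - spec) * (1 - prev) = (1 - 0.71) * (1 - 0.01) = 0.2871
Denominator = 0.0094 + 0.2871 = 0.2965
PPV = 0.0094 / 0.2965 = 0.031703
As percentage = 3.2


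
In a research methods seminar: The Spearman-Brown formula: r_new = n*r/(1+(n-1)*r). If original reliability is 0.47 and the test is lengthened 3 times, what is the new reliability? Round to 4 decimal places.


r_new = n*r / (1 + (n-1)*r)
Numerator = 3 * 0.47 = 1.41
Denominator = 1 + 2 * 0.47 = 1.94
r_new = 1.41 / 1.94
= 0.7268


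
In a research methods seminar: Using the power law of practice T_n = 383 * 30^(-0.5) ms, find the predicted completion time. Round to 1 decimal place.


T_n = 383 * 30^(-0.5)
30^(-0.5) = 0.182574
T_n = 383 * 0.182574
= 69.9 ms


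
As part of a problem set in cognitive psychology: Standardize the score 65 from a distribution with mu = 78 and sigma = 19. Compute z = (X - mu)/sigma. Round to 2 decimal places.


z = (X - mu) / sigma
= (65 - 78) / 19
= -13 / 19
= -0.68


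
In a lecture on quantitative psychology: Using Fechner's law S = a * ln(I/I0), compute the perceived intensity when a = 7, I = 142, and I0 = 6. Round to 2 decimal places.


S = 7 * ln(142/6)
I/I0 = 23.666667
ln(23.666667) = 3.1641
S = 7 * 3.1641
= 22.15


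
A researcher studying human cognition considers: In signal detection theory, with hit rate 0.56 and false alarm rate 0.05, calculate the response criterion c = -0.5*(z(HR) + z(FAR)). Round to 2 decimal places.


c = -0.5 * (z(HR) + z(FAR))
z(0.56) = 0.151
z(0.05) = -1.6449
c = -0.5 * (0.151 + -1.6449)
= -0.5 * -1.4939
= 0.75


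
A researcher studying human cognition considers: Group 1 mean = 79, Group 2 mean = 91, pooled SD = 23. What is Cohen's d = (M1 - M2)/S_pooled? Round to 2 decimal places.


Cohen's d = (M1 - M2) / S_pooled
= (79 - 91) / 23
= -12 / 23
= -0.52


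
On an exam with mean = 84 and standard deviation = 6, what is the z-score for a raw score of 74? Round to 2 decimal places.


z = (X - mu) / sigma
= (74 - 84) / 6
= -10 / 6
= -1.67


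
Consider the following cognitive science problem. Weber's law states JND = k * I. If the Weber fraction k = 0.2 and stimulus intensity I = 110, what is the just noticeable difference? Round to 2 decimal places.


JND = k * I
JND = 0.2 * 110
= 22.00


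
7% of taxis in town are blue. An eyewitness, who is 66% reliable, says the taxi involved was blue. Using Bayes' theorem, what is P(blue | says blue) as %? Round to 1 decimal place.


P(blue | says blue) = P(says blue | blue)*P(blue) / [P(says blue | blue)*P(blue) + P(says blue | not blue)*P(not blue)]
Numerator = 0.66 * 0.07 = 0.0462
False identification = 0.34 * 0.93 = 0.3162
P = 0.0462 / (0.0462 + 0.3162)
= 0.0462 / 0.3624
As percentage = 12.7


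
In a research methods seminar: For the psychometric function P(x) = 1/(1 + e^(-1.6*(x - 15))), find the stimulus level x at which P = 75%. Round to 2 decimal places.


At P = 0.75: 0.75 = 1/(1 + e^(-k*(x-x0)))
Solving: e^(-k*(x-x0)) = 1/3
x = x0 + ln(3)/k
ln(3) = 1.0986
x = 15 + 1.0986/1.6
= 15 + 0.6866
= 15.69


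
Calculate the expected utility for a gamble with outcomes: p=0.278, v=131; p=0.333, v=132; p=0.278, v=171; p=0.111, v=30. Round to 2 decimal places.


EU = sum(p_i * v_i)
0.278 * 131 = 36.418
0.333 * 132 = 43.956
0.278 * 171 = 47.538
0.111 * 30 = 3.33
EU = 36.418 + 43.956 + 47.538 + 3.33
= 131.24


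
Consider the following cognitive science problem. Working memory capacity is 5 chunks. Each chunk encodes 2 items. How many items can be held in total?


Total items = chunks * items_per_chunk
= 5 * 2
= 10


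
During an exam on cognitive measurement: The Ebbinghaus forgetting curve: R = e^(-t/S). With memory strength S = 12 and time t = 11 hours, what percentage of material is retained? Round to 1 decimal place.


R = e^(-t/S)
-t/S = -11/12 = -0.916667
R = e^(-0.916667) = 0.39985
Percentage = 0.39985 * 100
= 40.0


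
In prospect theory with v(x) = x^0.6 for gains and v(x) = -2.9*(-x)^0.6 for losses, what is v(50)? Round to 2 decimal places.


Since x = 50 >= 0, use v(x) = x^0.6
50^0.6 = 10.4564
v(50) = 10.46


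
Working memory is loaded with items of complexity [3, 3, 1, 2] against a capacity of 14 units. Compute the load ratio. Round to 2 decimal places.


Total complexity = 3 + 3 + 1 + 2 = 9
Load = total / capacity = 9 / 14
= 0.64


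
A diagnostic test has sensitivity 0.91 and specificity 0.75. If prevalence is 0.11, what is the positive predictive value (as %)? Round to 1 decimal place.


PPV = (sens * prev) / (sens * prev + (1-spec) * (1-prev))
Numerator = 0.91 * 0.11 = 0.1001
P(positive and no disease) = (1 - spec) * (1 - prev) = (1 - 0.75) * (1 - 0.11) = 0.2225
Denominator = 0.1001 + 0.2225 = 0.3226
PPV = 0.1001 / 0.3226 = 0.310291
As percentage = 31.0


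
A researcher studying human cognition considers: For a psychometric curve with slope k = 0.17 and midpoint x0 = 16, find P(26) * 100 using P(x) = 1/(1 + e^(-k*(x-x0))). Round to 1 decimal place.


P(x) = 1/(1 + e^(-0.17*(26 - 16)))
Exponent = -0.17 * 10 = -1.7
e^(-1.7) = 0.182684
P = 1/(1 + 0.182684) = 0.845534
Percentage = 84.6


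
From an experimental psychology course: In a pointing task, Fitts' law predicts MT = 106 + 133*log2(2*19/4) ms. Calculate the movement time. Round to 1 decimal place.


MT = 106 + 133 * log2(2*19/4)
2D/W = 9.5
log2(9.5) = 3.2479
MT = 106 + 133 * 3.2479
= 538.0 ms


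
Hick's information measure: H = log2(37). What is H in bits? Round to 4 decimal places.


H = log2(n)
H = log2(37)
= 5.2095


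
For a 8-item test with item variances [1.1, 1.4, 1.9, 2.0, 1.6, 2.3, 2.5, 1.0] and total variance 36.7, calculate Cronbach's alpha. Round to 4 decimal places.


alpha = (k/(k-1)) * (1 - sum(s_i^2)/s_total^2)
sum(item variances) = 13.8
k/(k-1) = 8/7 = 1.142857
1 - 13.8/36.7 = 1 - 0.376022 = 0.623978
alpha = 1.142857 * 0.623978
= 0.7131


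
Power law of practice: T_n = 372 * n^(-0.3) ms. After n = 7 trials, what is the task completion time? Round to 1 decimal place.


T_n = 372 * 7^(-0.3)
7^(-0.3) = 0.55779
T_n = 372 * 0.55779
= 207.5 ms


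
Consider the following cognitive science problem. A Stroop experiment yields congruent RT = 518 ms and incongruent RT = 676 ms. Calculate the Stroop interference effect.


Stroop effect = RT(incongruent) - RT(congruent)
= 676 - 518
= 158 ms


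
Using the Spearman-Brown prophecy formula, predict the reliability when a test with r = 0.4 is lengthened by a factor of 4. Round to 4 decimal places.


r_new = n*r / (1 + (n-1)*r)
Numerator = 4 * 0.4 = 1.6
Denominator = 1 + 3 * 0.4 = 2.2
r_new = 1.6 / 2.2
= 0.7273


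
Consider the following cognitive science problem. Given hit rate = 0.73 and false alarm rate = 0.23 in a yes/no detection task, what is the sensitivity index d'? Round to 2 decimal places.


d' = z(HR) - z(FAR)
z(0.73) = 0.6128
z(0.23) = -0.7388
d' = 0.6128 - -0.7388
= 1.35


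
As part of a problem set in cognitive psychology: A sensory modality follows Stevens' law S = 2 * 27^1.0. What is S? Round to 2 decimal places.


S = 2 * 27^1.0
27^1.0 = 27.0
S = 2 * 27.0
= 54.00


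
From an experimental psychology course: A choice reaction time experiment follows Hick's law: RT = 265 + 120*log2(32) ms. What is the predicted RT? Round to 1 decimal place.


RT = 265 + 120 * log2(32)
log2(32) = 5.0
RT = 265 + 120 * 5.0
= 265 + 600.0
= 865.0 ms


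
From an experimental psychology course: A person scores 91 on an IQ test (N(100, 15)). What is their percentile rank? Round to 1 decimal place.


z = (IQ - mean) / SD
z = (91 - 100) / 15 = -0.6
Percentile = Phi(-0.6) * 100
Phi(-0.6) = 0.274253
= 27.4


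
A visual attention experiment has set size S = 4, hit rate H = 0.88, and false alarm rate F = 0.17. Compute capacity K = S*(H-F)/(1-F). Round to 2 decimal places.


K = S * (H - F) / (1 - F)
H - F = 0.71
1 - F = 0.83
K = 4 * 0.71 / 0.83
= 3.42


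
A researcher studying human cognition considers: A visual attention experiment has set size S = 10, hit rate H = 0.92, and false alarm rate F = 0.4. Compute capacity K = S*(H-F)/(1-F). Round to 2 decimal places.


K = S * (H - F) / (1 - F)
H - F = 0.52
1 - F = 0.6
K = 10 * 0.52 / 0.6
= 8.67


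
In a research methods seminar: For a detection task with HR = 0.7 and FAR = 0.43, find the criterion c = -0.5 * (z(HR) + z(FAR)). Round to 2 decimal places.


c = -0.5 * (z(HR) + z(FAR))
z(0.7) = 0.5244
z(0.43) = -0.1764
c = -0.5 * (0.5244 + -0.1764)
= -0.5 * 0.348
= -0.17


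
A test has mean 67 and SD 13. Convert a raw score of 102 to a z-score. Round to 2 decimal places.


z = (X - mu) / sigma
= (102 - 67) / 13
= 35 / 13
= 2.69


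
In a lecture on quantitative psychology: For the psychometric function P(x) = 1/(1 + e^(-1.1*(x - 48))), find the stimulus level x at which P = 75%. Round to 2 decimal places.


At P = 0.75: 0.75 = 1/(1 + e^(-k*(x-x0)))
Solving: e^(-k*(x-x0)) = 1/3
x = x0 + ln(3)/k
ln(3) = 1.0986
x = 48 + 1.0986/1.1
= 48 + 0.9987
= 49.00


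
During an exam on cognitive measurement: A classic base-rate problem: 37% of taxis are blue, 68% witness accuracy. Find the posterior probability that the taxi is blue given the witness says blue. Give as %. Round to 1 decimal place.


P(blue | says blue) = P(says blue | blue)*P(blue) / [P(says blue | blue)*P(blue) + P(says blue | not blue)*P(not blue)]
Numerator = 0.68 * 0.37 = 0.2516
False identification = 0.32 * 0.63 = 0.2016
P = 0.2516 / (0.2516 + 0.2016)
= 0.2516 / 0.4532
As percentage = 55.5


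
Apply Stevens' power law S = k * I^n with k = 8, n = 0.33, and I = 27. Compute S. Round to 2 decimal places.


S = 8 * 27^0.33
27^0.33 = 2.9672
S = 8 * 2.9672
= 23.74
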